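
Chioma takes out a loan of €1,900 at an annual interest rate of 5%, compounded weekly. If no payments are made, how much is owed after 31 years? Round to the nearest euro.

Growth factor = (1 + 0.05/52)^1612 ≈ 4.707962786.
A ≈ 1,900 × 4.707962786 ≈ 8,945.1293.

€8,945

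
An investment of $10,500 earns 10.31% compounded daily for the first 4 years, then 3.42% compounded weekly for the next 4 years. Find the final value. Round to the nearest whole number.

Phase 1: 10,500·(1 + 0.1031/365)^1460 ≈ 15,858.6806.
Phase 2: 15,858.6806·(1 + 0.0342/52)^208 ≈ 18,182.7266.

$18,183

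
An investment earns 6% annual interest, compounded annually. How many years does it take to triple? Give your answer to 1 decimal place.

18.9 years

(1 + 0.06)^t = 3.
t = ln 3 / ln(1 + 0.06) ≈ 1.0986/0.0582689 ≈ 18.8542.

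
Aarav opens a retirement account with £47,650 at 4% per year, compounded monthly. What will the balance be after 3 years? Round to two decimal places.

£53,714.50

Growth factor = (1 + 0.04/12)^36 ≈ 1.1272718745.
A ≈ 47,650 × 1.1272718745 ≈ 53,714.5048.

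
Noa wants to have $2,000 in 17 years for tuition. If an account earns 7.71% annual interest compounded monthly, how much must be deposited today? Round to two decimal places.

$541.53

Periodic rate = 7.71%/12 = 0.006425; 204 periods.
P = 2,000/(1 + 0.006425)^204 ≈ 2,000/3.693251832 ≈ 541.5282.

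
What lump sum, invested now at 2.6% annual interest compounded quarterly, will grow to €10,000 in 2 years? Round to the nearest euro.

Periodic rate = 2.6%/4 = 0.0065; 8 periods.
P = 10,000/(1 + 0.0065)^8 ≈ 10,000/1.053198505 ≈ 9,494.8863.

€9,495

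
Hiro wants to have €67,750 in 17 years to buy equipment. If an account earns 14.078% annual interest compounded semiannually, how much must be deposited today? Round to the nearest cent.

Periodic rate = 14.078%/2 = 0.07039; 34 periods.
P = 67,750/(1 + 0.07039)^34 ≈ 67,750/10.102514099 ≈ 6,706.2515.

€6,706.25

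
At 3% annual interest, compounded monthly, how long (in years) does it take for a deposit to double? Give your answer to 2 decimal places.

(1 + 0.0025)^(12t) = 2.
12t = ln 2 / ln(1 + 0.0025) ≈ 0.69315/0.00249688 ≈ 277.6053.
t ≈ 23.1338.

23.13 years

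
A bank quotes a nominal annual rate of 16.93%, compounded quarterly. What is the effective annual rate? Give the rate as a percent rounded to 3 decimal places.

EAR = (1 + 16.93%/4)^4 − 1 = (1 + 0.042325)^4 − 1.
(1 + 0.042325)^4 ≈ 1.180355, so EAR ≈ 18.03549%.

18.035%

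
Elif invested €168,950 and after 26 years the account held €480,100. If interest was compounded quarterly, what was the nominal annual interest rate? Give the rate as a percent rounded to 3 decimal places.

The 104-period growth factor is 480,100/168,950 = 2.84167.
r/4 = 2.84167^(1/104) − 1 ≈ 0.0100928, so r ≈ 4·0.0100928 = 4.03713%.

4.037%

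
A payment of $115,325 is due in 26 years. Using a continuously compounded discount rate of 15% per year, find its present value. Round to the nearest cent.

$2,334.40

P = A·e^(−rt) = 115,325·e^(−3.9).
e^(−3.9) ≈ 0.0202419114458, so P ≈ 2,334.3984.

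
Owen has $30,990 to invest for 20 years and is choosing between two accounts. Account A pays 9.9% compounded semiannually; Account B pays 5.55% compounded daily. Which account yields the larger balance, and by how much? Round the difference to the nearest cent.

Account A growth factor: (1 + 0.0495)^40 ≈ 6.90713137954; balance ≈ 214,052.0015.
Account B growth factor: (1 + 0.0555/365)^7300 ≈ 3.0341023604; balance ≈ 94,026.8322.
Account A is larger by 120,025.1693.

Account A, by $120,025.17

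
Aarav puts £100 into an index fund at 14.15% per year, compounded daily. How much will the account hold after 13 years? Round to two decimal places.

Periodic rate = 14.15%/365 = 0.000387671; periods = 365·13 = 4745.
A = 100·(1 + 0.1415/365)^4745 ≈ 100·6.29114778 ≈ 629.1148.

£629.11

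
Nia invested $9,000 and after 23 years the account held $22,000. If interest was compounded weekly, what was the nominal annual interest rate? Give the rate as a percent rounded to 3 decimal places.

3.888%

The 1196-period growth factor is 22,000/9,000 = 2.44444.
r/52 = 2.44444^(1/1196) − 1 ≈ 0.000747619, so r ≈ 52·0.000747619 = 3.88762%.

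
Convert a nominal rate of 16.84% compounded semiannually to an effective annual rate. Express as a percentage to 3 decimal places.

EAR = (1 + 16.84%/2)^2 − 1 = (1 + 0.0842)^2 − 1.
(1 + 0.0842)^2 ≈ 1.17549, so EAR ≈ 17.54896%.

17.549%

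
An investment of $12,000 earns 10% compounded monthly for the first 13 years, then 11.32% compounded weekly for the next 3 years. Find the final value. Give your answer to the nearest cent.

$61,482.39

After 13 years at 10%: 12,000 × 3.6495841847 ≈ 43,795.0102.
Then 3 years at 11.32%: 43,795.0102 × 1.4038674524 ≈ 61,482.3894.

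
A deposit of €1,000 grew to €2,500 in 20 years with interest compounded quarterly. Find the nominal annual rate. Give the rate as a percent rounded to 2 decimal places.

The 80-period growth factor is 2,500/1,000 = 2.5.
r/4 = 2.5^(1/80) − 1 ≈ 0.0115195, so r ≈ 4·0.0115195 = 4.60779%.

4.61%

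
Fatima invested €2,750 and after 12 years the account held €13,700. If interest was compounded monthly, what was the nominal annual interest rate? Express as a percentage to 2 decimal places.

13.46%

The 144-period growth factor is 13,700/2,750 = 4.98182.
r/12 = 4.98182^(1/144) − 1 ≈ 0.0112138, so r ≈ 12·0.0112138 = 13.45651%.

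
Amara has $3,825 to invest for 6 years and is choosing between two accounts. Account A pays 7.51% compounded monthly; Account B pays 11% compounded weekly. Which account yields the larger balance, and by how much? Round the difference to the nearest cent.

Account B, by $1,401.45

Account A growth factor: (1 + 0.0751/12)^72 ≈ 1.567051539; balance ≈ 5,993.9721.
Account B growth factor: (1 + 0.11/52)^312 ≈ 1.933444072; balance ≈ 7,395.4236.
Account B is larger by 1,401.4514.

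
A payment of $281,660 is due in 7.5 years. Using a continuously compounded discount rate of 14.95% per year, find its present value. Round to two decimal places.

P = A·e^(−rt) = 281,660·e^(−1.12125).
e^(−1.12125) ≈ 0.32587219968, so P ≈ 91,785.1638.

$91,785.16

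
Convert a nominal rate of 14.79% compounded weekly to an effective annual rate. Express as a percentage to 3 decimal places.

One year is 52 periods at 0.00284423 each: (1 + 0.00284423)^52 ≈ 1.159154.
EAR = 1.159154 − 1 ≈ 15.91536%.

15.915%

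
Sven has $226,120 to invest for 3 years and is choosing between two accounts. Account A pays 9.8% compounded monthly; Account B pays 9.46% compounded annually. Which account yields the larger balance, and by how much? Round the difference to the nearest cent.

Account A growth factor: (1 + 0.098/12)^36 ≈ 1.34018276477; balance ≈ 303,042.1268.
Account B growth factor: (1 + 0.0946)^3 ≈ 1.31149407054; balance ≈ 296,555.0392.
Account A is larger by 6,487.0875.

Account A, by $6,487.09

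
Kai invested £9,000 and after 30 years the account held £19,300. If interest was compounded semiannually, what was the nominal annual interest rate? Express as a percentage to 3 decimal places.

The 60-period growth factor is 19,300/9,000 = 2.14444.
r/2 = 2.14444^(1/60) − 1 ≈ 0.0127959, so r ≈ 2·0.0127959 = 2.55917%.

2.559%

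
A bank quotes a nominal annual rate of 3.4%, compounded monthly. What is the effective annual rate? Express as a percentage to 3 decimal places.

EAR = (1 + 3.4%/12)^12 − 1 = (1 + 0.00283333)^12 − 1.
(1 + 0.00283333)^12 ≈ 1.034535, so EAR ≈ 3.45349%.

3.453%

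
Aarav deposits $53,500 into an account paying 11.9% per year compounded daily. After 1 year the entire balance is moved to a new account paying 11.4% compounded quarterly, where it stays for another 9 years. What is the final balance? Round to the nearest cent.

Phase 1: 53,500·(1 + 0.119/365)^365 ≈ 60,259.6219.
Phase 2: 60,259.6219·(1 + 0.0285)^36 ≈ 165,722.3410.

$165,722.34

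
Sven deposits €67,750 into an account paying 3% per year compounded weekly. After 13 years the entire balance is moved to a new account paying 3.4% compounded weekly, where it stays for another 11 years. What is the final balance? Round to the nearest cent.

€145,414.72

Phase 1: 67,750·(1 + 0.03/52)^676 ≈ 100,054.1964.
Phase 2: 100,054.1964·(1 + 0.034/52)^572 ≈ 145,414.7184.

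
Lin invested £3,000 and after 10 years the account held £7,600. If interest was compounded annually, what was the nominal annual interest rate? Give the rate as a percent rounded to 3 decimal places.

The 10-period growth factor is 7,600/3,000 = 2.53333.
r = 2.53333^(1/10) − 1 ≈ 0.0974108, i.e. 9.74108%.

9.741%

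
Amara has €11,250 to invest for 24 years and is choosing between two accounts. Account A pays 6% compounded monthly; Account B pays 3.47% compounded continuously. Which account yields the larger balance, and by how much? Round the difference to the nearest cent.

Account A, by €21,440.59

Account A growth factor: (1 + 0.005)^288 ≈ 4.2055789075; balance ≈ 47,312.7627.
Account B growth factor: e^(0.0347·24) = e^0.8328 ≈ 2.2997490309; balance ≈ 25,872.1766.
Account A is larger by 21,440.5861.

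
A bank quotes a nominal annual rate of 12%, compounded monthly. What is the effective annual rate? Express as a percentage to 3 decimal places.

One year is 12 periods at 0.01 each: (1 + 0.01)^12 ≈ 1.126825.
EAR = 1.126825 − 1 ≈ 12.68250%.

12.683%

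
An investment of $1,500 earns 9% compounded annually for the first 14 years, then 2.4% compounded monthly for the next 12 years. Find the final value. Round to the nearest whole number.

After 14 years at 9%: 1,500 × 3.341727027 ≈ 5,012.5905.
Then 12 years at 2.4%: 5,012.5905 × 1.333373749 ≈ 6,683.6566.

$6,684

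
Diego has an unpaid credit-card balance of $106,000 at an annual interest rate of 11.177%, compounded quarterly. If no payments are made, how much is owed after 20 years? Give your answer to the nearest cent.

$961,195.31

Growth factor = (1 + 0.0279425)^80 ≈ 9.06788027302.
A ≈ 106,000 × 9.06788027302 ≈ 961,195.3089.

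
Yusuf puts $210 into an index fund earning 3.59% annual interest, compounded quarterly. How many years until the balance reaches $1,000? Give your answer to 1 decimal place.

We need (1 + 0.008975)^(4t) = 4.7619, so 4t = ln 4.7619 / ln 1.008975 ≈ 174.6675.
t ≈ 174.6675/4 = 43.6669 years.

43.7 years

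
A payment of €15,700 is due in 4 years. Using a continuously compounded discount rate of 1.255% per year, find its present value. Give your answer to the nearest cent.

€14,931.32

P = A·e^(−rt) = 15,700·e^(−0.0502).
e^(−0.0502) ≈ 0.95103919764, so P ≈ 14,931.3154.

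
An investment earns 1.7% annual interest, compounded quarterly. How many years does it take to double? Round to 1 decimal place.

(1 + 0.00425)^(4t) = 2.
4t = ln 2 / ln(1 + 0.00425) ≈ 0.69315/0.00424099 ≈ 163.4398.
t ≈ 40.8599.

40.9 years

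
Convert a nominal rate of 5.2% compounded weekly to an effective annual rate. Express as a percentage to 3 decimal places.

One year is 52 periods at 0.001 each: (1 + 0.001)^52 ≈ 1.053348.
EAR = 1.053348 − 1 ≈ 5.33484%.

5.335%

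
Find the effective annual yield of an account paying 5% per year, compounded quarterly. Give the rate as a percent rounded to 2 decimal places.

5.09%

EAR = (1 + 5%/4)^4 − 1 = (1 + 0.0125)^4 − 1.
(1 + 0.0125)^4 ≈ 1.050945, so EAR ≈ 5.09453%.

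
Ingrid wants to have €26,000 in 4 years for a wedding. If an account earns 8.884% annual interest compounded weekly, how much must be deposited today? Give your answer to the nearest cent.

€18,229.47

Periodic rate = 8.884%/52 = 0.00170846; 208 periods.
P = 26,000/(1 + 0.08884/52)^208 ≈ 26,000/1.4262616435 ≈ 18,229.4743.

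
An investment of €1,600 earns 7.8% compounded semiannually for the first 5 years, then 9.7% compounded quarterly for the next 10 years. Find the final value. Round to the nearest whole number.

After 5 years at 7.8%: 1,600 × 1.466072595 ≈ 2,345.7162.
Then 10 years at 9.7%: 2,345.7162 × 2.607587587 ≈ 6,116.6603.

€6,117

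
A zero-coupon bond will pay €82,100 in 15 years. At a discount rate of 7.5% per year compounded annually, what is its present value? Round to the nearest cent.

€27,747.01

Annual rate = 7.5% = 0.075; 15 periods.
P = 82,100/(1 + 0.075)^15 ≈ 82,100/2.9588773528 ≈ 27,747.0102.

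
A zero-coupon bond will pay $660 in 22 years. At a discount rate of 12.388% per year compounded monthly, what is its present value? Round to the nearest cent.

Periodic rate = 12.388%/12 = 0.0103233; 264 periods.
P = 660/(1 + 0.12388/12)^264 ≈ 660/15.0501607 ≈ 43.8534.

$43.85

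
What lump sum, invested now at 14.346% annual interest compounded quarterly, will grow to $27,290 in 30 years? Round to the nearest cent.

$397.76

Growth factor = (1 + 0.035865)^120 ≈ 68.608688136.
P = 27,290/68.608688136 ≈ 397.7630.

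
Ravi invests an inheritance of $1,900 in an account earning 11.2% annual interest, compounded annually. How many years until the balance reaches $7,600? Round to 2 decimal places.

We need (1 + 0.112)^t = 4, so t = ln 4 / ln 1.112 ≈ 13.0585.

13.06 years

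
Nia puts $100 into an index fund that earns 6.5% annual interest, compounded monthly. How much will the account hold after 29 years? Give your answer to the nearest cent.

$655.29

Periodic rate = 6.5%/12 = 0.00541667; periods = 12·29 = 348.
A = 100·(1 + 0.065/12)^348 ≈ 100·6.55293573 ≈ 655.2936.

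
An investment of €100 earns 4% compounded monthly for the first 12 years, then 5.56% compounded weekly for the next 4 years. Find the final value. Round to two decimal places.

€201.67

After 12 years at 4%: 100 × 1.61478492 ≈ 161.4785.
Then 4 years at 5.56%: 161.4785 × 1.24892251 ≈ 201.6741.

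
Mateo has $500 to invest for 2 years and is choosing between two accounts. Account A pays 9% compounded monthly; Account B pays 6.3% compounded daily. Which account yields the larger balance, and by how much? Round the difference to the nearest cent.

Account A growth factor: (1 + 0.0075)^24 ≈ 1.19641353; balance ≈ 598.2068.
Account B growth factor: (1 + 0.063/365)^730 ≈ 1.13426984; balance ≈ 567.1349.
Account A is larger by 31.0718.

Account A, by $31.07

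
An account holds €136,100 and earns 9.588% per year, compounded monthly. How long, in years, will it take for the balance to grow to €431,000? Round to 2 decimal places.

12.07 years

We need (1 + 0.00799)^(12t) = 3.1668, so 12t = ln 3.1668 / ln 1.00799 ≈ 144.8457.
t ≈ 144.8457/12 = 12.0705 years.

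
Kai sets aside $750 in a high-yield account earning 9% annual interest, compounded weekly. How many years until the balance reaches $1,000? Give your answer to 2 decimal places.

We need (1 + 0.00173077)^(52t) = 1.3333, so 52t = ln 1.3333 / ln 1.001731 ≈ 166.3601.
t ≈ 166.3601/52 = 3.1992 years.

3.20 years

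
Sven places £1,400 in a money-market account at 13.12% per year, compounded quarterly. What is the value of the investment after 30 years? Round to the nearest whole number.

£67,309

Periodic rate = 13.12%/4 = 0.0328; periods = 4·30 = 120.
A = 1,400·(1 + 0.0328)^120 ≈ 1,400·48.078123753 ≈ 67,309.3733.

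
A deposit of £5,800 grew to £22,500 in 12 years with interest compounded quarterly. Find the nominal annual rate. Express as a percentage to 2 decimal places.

11.46%

The 48-period growth factor is 22,500/5,800 = 3.87931.
r/4 = 3.87931^(1/48) − 1 ≈ 0.0286455, so r ≈ 4·0.0286455 = 11.45819%.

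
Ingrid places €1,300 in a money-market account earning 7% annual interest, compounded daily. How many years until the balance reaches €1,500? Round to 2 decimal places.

(1 + 0.000191781)^(365t) = 1,500/1,300 = 1.1538.
365t·ln(1 + 0.000191781) = ln(1.1538); 365t = 0.1431/0.000191762 ≈ 746.2402.
t ≈ 2.0445 years.

2.04 years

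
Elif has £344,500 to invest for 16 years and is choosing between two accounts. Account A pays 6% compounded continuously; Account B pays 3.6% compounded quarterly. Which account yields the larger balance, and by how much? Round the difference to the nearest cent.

A: e^(0.06·16) = e^0.96 ≈ 2.61169647342, so 344,500 × 2.61169647342 ≈ 899,729.4351.
B: (1 + 0.009)^64 ≈ 1.77433099521, so 344,500 × 1.77433099521 ≈ 611,257.0278.
Difference ≈ 288,472.4072 in favor of A.

Account A, by £288,472.41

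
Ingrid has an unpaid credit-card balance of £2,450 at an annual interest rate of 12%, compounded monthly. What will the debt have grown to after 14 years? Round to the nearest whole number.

£13,036

Periodic rate = 12%/12 = 0.01; periods = 12·14 = 168.
A = 2,450·(1 + 0.01)^168 ≈ 2,450·5.3209698179 ≈ 13,036.3761.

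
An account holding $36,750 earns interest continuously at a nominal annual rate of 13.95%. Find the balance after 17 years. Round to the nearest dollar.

$393,719

A = P·e^(rt) = 36,750·e^(0.1395·17) = 36,750·e^2.3715.
e^2.3715 ≈ 10.7134504131, so A ≈ 393,719.3027.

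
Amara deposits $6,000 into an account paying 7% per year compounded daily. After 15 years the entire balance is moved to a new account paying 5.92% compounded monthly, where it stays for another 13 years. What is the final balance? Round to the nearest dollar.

$36,943

Phase 1: 6,000·(1 + 0.07/365)^5475 ≈ 17,144.1807.
Phase 2: 17,144.1807·(1 + 0.0592/12)^156 ≈ 36,942.6486.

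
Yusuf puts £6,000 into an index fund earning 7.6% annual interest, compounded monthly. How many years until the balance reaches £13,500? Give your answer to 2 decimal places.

We need (1 + 0.00633333)^(12t) = 2.25, so 12t = ln 2.25 / ln 1.006333 ≈ 128.4467.
t ≈ 128.4467/12 = 10.7039 years.

10.70 years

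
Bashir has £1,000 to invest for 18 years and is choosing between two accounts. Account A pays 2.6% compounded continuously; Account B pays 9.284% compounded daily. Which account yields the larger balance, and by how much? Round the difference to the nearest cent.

A: e^(0.026·18) = e^0.468 ≈ 1.596797403, so 1,000 × 1.596797403 ≈ 1,596.7974.
B: (1 + 0.09284/365)^6570 ≈ 5.31699081, so 1,000 × 5.31699081 ≈ 5,316.9908.
Difference ≈ 3,720.1934 in favor of B.

Account B, by £3,720.19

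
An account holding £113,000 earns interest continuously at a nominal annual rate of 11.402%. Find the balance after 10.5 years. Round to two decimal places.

A = P·e^(rt) = 113,000·e^(0.11402·10.5) = 113,000·e^1.19721.
e^1.19721 ≈ 3.31086670657, so A ≈ 374,127.9378.

£374,127.94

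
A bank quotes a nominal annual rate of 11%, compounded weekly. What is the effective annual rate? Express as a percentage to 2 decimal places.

EAR = (1 + 11%/52)^52 − 1 = (1 + 0.00211538)^52 − 1.
(1 + 0.00211538)^52 ≈ 1.116148, so EAR ≈ 11.61484%.

11.61%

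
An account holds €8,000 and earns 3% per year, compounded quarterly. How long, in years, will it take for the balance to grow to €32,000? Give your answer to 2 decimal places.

We need (1 + 0.0075)^(4t) = 4, so 4t = ln 4 / ln 1.0075 ≈ 185.5315.
t ≈ 185.5315/4 = 46.3829 years.

46.38 years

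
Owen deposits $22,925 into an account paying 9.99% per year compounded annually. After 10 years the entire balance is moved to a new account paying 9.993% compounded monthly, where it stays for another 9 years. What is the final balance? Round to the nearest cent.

$145,484.07

After 10 years at 9.99%: 22,925 × 2.59138547679 ≈ 59,407.5121.
Then 9 years at 9.993%: 59,407.5121 × 2.44891705579 ≈ 145,484.0695.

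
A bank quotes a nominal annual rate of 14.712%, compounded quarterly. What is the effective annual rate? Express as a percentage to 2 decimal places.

15.54%

One year is 4 periods at 0.03678 each: (1 + 0.03678)^4 ≈ 1.155437.
EAR = 1.155437 − 1 ≈ 15.54375%.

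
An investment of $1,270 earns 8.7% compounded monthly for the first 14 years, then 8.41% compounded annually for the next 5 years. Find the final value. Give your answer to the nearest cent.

$6,400.48

After 14 years at 8.7%: 1,270 × 3.365599063 ≈ 4,274.3108.
Then 5 years at 8.41%: 4,274.3108 × 1.497430663 ≈ 6,400.4841.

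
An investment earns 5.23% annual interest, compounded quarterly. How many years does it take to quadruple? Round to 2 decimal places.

(1 + 0.013075)^(4t) = 4.
4t = ln 4 / ln(1 + 0.013075) ≈ 1.3863/0.0129903 ≈ 106.7180.
t ≈ 26.6795.

26.68 years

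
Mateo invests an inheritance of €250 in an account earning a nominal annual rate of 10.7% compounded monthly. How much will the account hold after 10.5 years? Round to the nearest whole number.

€765

Growth factor = (1 + 0.107/12)^126 ≈ 3.06032353.
A ≈ 250 × 3.06032353 ≈ 765.0809.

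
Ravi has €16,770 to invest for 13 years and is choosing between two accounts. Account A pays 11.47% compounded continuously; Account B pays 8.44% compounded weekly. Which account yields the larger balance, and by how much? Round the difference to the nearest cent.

A: e^(0.1147·13) = e^1.4911 ≈ 4.4419790095, so 16,770 × 4.4419790095 ≈ 74,491.9880.
B: (1 + 0.0844/52)^676 ≈ 2.9931027019, so 16,770 × 2.9931027019 ≈ 50,194.3323.
Difference ≈ 24,297.6557 in favor of A.

Account A, by €24,297.66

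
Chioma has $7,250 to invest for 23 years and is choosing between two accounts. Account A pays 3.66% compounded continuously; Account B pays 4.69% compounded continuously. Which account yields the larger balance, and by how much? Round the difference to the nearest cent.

Account A growth factor: e^(0.0366·23) = e^0.8418 ≈ 2.3205401921; balance ≈ 16,823.9164.
Account B growth factor: e^(0.0469·23) = e^1.0787 ≈ 2.9408539548; balance ≈ 21,321.1912.
Account B is larger by 4,497.2748.

Account B, by $4,497.27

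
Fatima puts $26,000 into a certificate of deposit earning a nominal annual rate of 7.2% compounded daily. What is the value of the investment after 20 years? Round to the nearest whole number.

Growth factor = (1 + 0.072/365)^7300 ≈ 4.22009648393.
A ≈ 26,000 × 4.22009648393 ≈ 109,722.5086.

$109,723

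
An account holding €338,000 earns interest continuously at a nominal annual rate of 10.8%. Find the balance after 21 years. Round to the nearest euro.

A = P·e^(rt) = 338,000·e^(0.108·21) = 338,000·e^2.268.
e^2.268 ≈ 9.660061358347, so A ≈ 3,265,100.7391.

€3,265,101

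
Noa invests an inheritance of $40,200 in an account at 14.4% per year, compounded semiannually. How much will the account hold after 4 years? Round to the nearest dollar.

$70,111

Periodic rate = 14.4%/2 = 0.072; periods = 2·4 = 8.
A = 40,200·(1 + 0.072)^8 ≈ 40,200·1.7440473951 ≈ 70,110.7053.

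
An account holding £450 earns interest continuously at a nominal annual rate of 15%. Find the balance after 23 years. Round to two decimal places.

A = P·e^(rt) = 450·e^(0.15·23) = 450·e^3.45.
e^3.45 ≈ 31.500392309, so A ≈ 14,175.1765.

£14,175.18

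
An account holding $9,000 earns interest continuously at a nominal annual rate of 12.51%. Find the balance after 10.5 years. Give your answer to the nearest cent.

A = P·e^(rt) = 9,000·e^(0.1251·10.5) = 9,000·e^1.31355.
e^1.31355 ≈ 3.7193540101, so A ≈ 33,474.1861.

$33,474.19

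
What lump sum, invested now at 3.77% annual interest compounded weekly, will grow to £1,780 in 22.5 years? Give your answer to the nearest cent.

Periodic rate = 3.77%/52 = 0.000725; 1170 periods.
P = 1,780/(1 + 0.000725)^1170 ≈ 1,780/2.334838346 ≈ 762.3654.

£762.37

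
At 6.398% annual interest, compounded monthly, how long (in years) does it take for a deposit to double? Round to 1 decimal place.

(1 + 0.00533167)^(12t) = 2.
12t = ln 2 / ln(1 + 0.00533167) ≈ 0.69315/0.0053175 ≈ 130.3520.
t ≈ 10.8627.

10.9 years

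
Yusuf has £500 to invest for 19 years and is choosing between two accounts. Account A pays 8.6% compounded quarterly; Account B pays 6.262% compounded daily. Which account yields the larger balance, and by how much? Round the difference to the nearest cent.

Account A, by £875.17

Account A growth factor: (1 + 0.0215)^76 ≈ 5.036353362; balance ≈ 2,518.1767.
Account B growth factor: (1 + 0.06262/365)^6935 ≈ 3.286022778; balance ≈ 1,643.0114.
Account A is larger by 875.1653.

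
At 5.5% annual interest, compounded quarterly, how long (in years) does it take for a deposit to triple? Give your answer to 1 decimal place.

(1 + 0.01375)^(4t) = 3.
4t = ln 3 / ln(1 + 0.01375) ≈ 1.0986/0.0136563 ≈ 80.4471.
t ≈ 20.1118.

20.1 years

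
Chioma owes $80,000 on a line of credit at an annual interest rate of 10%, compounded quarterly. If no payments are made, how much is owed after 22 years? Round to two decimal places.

Periodic rate = 10%/4 = 0.025; periods = 4·22 = 88.
A = 80,000·(1 + 0.025)^88 ≈ 80,000·8.78415831709 ≈ 702,732.6654.

$702,732.67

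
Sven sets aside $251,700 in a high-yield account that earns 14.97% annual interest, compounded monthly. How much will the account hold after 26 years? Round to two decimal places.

$12,044,463.14

Periodic rate = 14.97%/12 = 0.012475; periods = 12·26 = 312.
A = 251,700·(1 + 0.012475)^312 ≈ 251,700·47.852455860826 ≈ 12,044,463.1402.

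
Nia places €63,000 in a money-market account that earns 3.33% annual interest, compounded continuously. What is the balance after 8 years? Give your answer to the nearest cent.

A = P·e^(rt) = 63,000·e^(0.0333·8) = 63,000·e^0.2664.
e^0.2664 ≈ 1.3052570571, so A ≈ 82,231.1946.

€82,231.19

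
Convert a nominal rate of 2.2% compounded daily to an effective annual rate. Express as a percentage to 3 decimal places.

2.224%

One year is 365 periods at 0.000060274 each: (1 + 0.000060274)^365 ≈ 1.022243.
EAR = 1.022243 − 1 ≈ 2.22431%.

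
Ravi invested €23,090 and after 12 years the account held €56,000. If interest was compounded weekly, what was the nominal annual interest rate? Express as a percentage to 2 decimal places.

7.39%

The 624-period growth factor is 56,000/23,090 = 2.42529.
r/52 = 2.42529^(1/624) − 1 ≈ 0.0014208, so r ≈ 52·0.0014208 = 7.38818%.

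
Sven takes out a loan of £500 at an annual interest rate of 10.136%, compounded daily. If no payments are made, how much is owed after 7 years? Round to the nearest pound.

Periodic rate = 10.136%/365 = 0.000277699; periods = 365·7 = 2555.
A = 500·(1 + 0.10136/365)^2555 ≈ 500·2.032814939 ≈ 1,016.4075.

£1,016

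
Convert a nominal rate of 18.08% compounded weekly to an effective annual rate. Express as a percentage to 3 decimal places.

19.780%

One year is 52 periods at 0.00347692 each: (1 + 0.00347692)^52 ≈ 1.1978.
EAR = 1.1978 − 1 ≈ 19.77998%.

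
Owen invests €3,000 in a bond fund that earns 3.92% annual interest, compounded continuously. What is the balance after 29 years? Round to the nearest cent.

A = P·e^(rt) = 3,000·e^(0.0392·29) = 3,000·e^1.1368.
e^1.1368 ≈ 3.116778698, so A ≈ 9,350.3361.

€9,350.34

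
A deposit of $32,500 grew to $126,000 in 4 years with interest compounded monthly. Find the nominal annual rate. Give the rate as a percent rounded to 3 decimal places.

(1 + r/12)^48 = 126,000/32,500 = 3.87692.
1 + r/12 = 3.87692^(1/48) ≈ 1.028632, so r/12 ≈ 0.0286323.
r ≈ 12·0.0286323 = 34.35874%.

34.359%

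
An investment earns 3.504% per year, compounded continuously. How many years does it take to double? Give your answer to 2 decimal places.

19.78 years

e^(0.03504t) = 2, so 0.03504t = ln 2 ≈ 0.69315.
t ≈ 0.69315/0.03504 ≈ 19.7816.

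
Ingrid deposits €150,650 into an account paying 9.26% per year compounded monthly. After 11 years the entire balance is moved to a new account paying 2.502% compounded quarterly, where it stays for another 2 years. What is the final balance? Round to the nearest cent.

After 11 years at 9.26%: 150,650 × 2.75850813707 ≈ 415,569.2509.
Then 2 years at 2.502%: 415,569.2509 × 1.05114931311 ≈ 436,825.3326.

€436,825.33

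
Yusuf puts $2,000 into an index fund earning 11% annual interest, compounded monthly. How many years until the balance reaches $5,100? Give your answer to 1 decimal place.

(1 + 0.00916667)^(12t) = 5,100/2,000 = 2.55.
12t·ln(1 + 0.00916667) = ln(2.55); 12t = 0.93609/0.00912491 ≈ 102.5866.
t ≈ 8.5489 years.

8.5 years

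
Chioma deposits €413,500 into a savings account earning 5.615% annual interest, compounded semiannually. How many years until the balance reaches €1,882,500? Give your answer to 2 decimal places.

We need (1 + 0.028075)^(2t) = 4.5526, so 2t = ln 4.5526 / ln 1.028075 ≈ 54.7418.
t ≈ 54.7418/2 = 27.3709 years.

27.37 years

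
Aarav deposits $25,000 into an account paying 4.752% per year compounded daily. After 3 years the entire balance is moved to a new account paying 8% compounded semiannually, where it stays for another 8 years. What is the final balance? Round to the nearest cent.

Phase 1: 25,000·(1 + 0.04752/365)^1095 ≈ 28,830.2893.
Phase 2: 28,830.2893·(1 + 0.04)^16 ≈ 53,998.5911.

$53,998.59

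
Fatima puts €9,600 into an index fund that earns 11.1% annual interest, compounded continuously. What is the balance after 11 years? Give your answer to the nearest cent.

A = P·e^(rt) = 9,600·e^(0.111·11) = 9,600·e^1.221.
e^1.221 ≈ 3.3905766155, so A ≈ 32,549.5355.

€32,549.54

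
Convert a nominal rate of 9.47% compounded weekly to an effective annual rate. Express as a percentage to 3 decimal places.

One year is 52 periods at 0.00182115 each: (1 + 0.00182115)^52 ≈ 1.099234.
EAR = 1.099234 − 1 ≈ 9.92343%.

9.923%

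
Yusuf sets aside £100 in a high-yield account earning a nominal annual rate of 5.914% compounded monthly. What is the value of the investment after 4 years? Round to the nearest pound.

£127

Growth factor = (1 + 0.05914/12)^48 ≈ 1.2661477.
A ≈ 100 × 1.2661477 ≈ 126.6148.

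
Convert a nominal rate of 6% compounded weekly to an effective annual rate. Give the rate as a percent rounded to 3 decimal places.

One year is 52 periods at 0.00115385 each: (1 + 0.00115385)^52 ≈ 1.0618.
EAR = 1.0618 − 1 ≈ 6.17998%.

6.180%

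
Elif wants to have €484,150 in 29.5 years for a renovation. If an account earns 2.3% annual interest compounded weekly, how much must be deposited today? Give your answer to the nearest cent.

€245,683.66

Growth factor = (1 + 0.023/52)^1534 ≈ 1.97062350238.
P = 484,150/1.97062350238 ≈ 245,683.6628.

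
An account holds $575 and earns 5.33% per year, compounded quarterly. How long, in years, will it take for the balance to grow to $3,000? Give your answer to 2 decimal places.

(1 + 0.013325)^(4t) = 3,000/575 = 5.2174.
4t·ln(1 + 0.013325) = ln(5.2174); 4t = 1.652/0.013237 ≈ 124.8015.
t ≈ 31.2004 years.

31.20 years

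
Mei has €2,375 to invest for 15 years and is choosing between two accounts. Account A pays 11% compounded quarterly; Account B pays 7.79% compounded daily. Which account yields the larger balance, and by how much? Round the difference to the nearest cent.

Account A, by €4,454.29

Account A growth factor: (1 + 0.0275)^60 ≈ 5.0922513606; balance ≈ 12,094.0970.
Account B growth factor: (1 + 0.0779/365)^5475 ≈ 3.216762196; balance ≈ 7,639.8102.
Account A is larger by 4,454.2868.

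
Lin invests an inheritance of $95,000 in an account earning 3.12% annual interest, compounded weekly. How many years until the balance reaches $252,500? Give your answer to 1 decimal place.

(1 + 0.0006)^(52t) = 252,500/95,000 = 2.6579.
52t·ln(1 + 0.0006) = ln(2.6579); 52t = 0.97753/0.00059982 ≈ 1629.7126.
t ≈ 31.3406 years.

31.3 years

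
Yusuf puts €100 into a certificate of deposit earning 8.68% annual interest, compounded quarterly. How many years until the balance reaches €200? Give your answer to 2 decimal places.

(1 + 0.0217)^(4t) = 200/100 = 2.
4t·ln(1 + 0.0217) = ln(2); 4t = 0.69315/0.0214679 ≈ 32.2876.
t ≈ 8.0719 years.

8.07 years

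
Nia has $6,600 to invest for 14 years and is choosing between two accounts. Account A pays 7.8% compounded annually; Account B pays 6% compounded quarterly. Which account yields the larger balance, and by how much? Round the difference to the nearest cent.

Account A, by $3,695.94

A: (1 + 0.078)^14 ≈ 2.8619540186, so 6,600 × 2.8619540186 ≈ 18,888.8965.
B: (1 + 0.015)^56 ≈ 2.3019631438, so 6,600 × 2.3019631438 ≈ 15,192.9567.
Difference ≈ 3,695.9398 in favor of A.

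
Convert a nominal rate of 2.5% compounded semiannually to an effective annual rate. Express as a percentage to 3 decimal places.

2.516%

EAR = (1 + 2.5%/2)^2 − 1 = (1 + 0.0125)^2 − 1.
(1 + 0.0125)^2 ≈ 1.025156, so EAR ≈ 2.51562%.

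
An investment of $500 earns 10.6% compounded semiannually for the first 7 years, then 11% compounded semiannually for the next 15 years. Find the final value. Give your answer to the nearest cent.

After 7 years at 10.6%: 500 × 2.060616612 ≈ 1,030.3083.
Then 15 years at 11%: 1,030.3083 × 4.983951288 ≈ 5,135.0064.

$5,135.01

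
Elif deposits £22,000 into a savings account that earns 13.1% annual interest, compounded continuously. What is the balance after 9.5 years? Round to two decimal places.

A = P·e^(rt) = 22,000·e^(0.131·9.5) = 22,000·e^1.2445.
e^1.2445 ≈ 3.471198766, so A ≈ 76,366.3729.

£76,366.37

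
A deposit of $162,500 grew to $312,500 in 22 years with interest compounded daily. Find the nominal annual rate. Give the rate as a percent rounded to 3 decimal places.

2.973%

The 8030-period growth factor is 312,500/162,500 = 1.92308.
r/365 = 1.92308^(1/8030) − 1 ≈ 0.0000814387, so r ≈ 365·0.0000814387 = 2.97251%.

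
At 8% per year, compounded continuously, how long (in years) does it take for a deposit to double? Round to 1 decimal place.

8.7 years

e^(0.08t) = 2, so 0.08t = ln 2 ≈ 0.69315.
t ≈ 0.69315/0.08 ≈ 8.6643.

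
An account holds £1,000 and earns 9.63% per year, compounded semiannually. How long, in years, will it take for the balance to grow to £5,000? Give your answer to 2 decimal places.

(1 + 0.04815)^(2t) = 5,000/1,000 = 5.
2t·ln(1 + 0.04815) = ln(5); 2t = 1.6094/0.0470267 ≈ 34.2239.
t ≈ 17.1120 years.

17.11 years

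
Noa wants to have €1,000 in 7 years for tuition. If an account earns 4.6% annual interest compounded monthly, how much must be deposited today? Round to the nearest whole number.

Growth factor = (1 + 0.046/12)^84 ≈ 1.37903559.
P = 1,000/1.37903559 ≈ 725.1444.

€725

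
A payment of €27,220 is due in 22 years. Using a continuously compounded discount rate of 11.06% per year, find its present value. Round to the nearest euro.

€2,389

P = A·e^(−rt) = 27,220·e^(−2.4332).
e^(−2.4332) ≈ 0.087755564986, so P ≈ 2,388.7065.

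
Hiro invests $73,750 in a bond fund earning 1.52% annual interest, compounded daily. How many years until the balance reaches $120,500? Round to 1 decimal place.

We need (1 + 0.0000416438)^(365t) = 1.6339, so 365t = ln 1.6339 / ln 1.000042 ≈ 11789.9558.
t ≈ 11789.9558/365 = 32.3012 years.

32.3 years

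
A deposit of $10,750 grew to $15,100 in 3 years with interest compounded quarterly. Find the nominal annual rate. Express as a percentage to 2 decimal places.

(1 + r/4)^12 = 15,100/10,750 = 1.40465.
1 + r/4 = 1.40465^(1/12) ≈ 1.02872, so r/4 ≈ 0.0287205.
r ≈ 4·0.0287205 = 11.48818%.

11.49%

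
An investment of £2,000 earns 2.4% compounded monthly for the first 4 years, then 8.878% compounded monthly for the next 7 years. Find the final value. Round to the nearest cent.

Phase 1: 2,000·(1 + 0.002)^48 ≈ 2,201.3071.
Phase 2: 2,201.3071·(1 + 0.08878/12)^84 ≈ 4,088.6862.

£4,088.69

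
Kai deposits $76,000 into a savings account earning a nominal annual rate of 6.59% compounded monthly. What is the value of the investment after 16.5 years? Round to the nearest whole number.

$224,777

Growth factor = (1 + 0.0659/12)^198 ≈ 2.95759135073.
A ≈ 76,000 × 2.95759135073 ≈ 224,776.9427.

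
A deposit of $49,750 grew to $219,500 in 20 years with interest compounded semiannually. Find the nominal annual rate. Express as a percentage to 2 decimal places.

The 40-period growth factor is 219,500/49,750 = 4.41206.
r/2 = 4.41206^(1/40) − 1 ≈ 0.0378057, so r ≈ 2·0.0378057 = 7.56113%.

7.56%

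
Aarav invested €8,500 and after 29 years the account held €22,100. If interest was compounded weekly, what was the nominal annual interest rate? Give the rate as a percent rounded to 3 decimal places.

3.296%

The 1508-period growth factor is 22,100/8,500 = 2.6.
r/52 = 2.6^(1/1508) − 1 ≈ 0.000633829, so r ≈ 52·0.000633829 = 3.29591%.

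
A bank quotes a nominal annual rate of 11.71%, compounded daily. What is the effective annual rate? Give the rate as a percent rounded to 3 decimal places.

12.421%

EAR = (1 + 11.71%/365)^365 − 1 = (1 + 0.000320822)^365 − 1.
(1 + 0.000320822)^365 ≈ 1.124211, so EAR ≈ 12.42107%.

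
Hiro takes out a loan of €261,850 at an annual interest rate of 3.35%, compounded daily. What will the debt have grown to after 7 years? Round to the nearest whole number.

Growth factor = (1 + 0.0335/365)^2555 ≈ 1.26426286808.
A ≈ 261,850 × 1.26426286808 ≈ 331,047.2320.

€331,047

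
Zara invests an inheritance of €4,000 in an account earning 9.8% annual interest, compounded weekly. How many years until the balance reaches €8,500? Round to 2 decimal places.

7.70 years

(1 + 0.00188462)^(52t) = 8,500/4,000 = 2.125.
52t·ln(1 + 0.00188462) = ln(2.125); 52t = 0.75377/0.00188284 ≈ 400.3373.
t ≈ 7.6988 years.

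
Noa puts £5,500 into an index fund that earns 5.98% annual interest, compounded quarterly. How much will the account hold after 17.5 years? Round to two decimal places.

Periodic rate = 5.98%/4 = 0.01495; periods = 4·17.5 = 70.
A = 5,500·(1 + 0.01495)^70 ≈ 5,500·2.825695457 ≈ 15,541.3250.

£15,541.33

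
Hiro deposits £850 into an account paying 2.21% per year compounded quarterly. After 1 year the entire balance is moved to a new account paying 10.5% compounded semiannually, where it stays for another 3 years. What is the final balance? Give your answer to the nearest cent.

£1,181.20

Phase 1: 850·(1 + 0.005525)^4 ≈ 868.9413.
Phase 2: 868.9413·(1 + 0.0525)^6 ≈ 1,181.1989.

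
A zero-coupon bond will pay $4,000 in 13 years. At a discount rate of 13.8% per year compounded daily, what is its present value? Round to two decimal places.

$665.40

Periodic rate = 13.8%/365 = 0.000378082; 4745 periods.
P = 4,000/(1 + 0.138/365)^4745 ≈ 4,000/6.011419713 ≈ 665.4002.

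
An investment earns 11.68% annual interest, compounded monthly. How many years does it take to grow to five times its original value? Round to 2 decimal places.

13.85 years

(1 + 0.00973333)^(12t) = 5.
12t = ln 5 / ln(1 + 0.00973333) ≈ 1.6094/0.00968627 ≈ 166.1566.
t ≈ 13.8464.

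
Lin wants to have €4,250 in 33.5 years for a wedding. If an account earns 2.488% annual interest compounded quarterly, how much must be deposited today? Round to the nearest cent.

Growth factor = (1 + 0.00622)^134 ≈ 2.295380388.
P = 4,250/2.295380388 ≈ 1,851.5450.

€1,851.54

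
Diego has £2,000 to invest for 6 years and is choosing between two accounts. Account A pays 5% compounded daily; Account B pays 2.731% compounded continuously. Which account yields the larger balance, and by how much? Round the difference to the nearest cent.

Account A, by £343.56

Account A growth factor: (1 + 0.05/365)^2190 ≈ 1.349831074; balance ≈ 2,699.6621.
Account B growth factor: e^(0.02731·6) = e^0.16386 ≈ 1.178049377; balance ≈ 2,356.0988.
Account A is larger by 343.5634.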